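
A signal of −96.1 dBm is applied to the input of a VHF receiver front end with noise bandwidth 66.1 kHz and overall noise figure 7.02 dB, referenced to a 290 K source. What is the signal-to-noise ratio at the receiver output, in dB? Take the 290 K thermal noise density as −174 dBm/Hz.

Noise floor: N = −174 + 10 log₁₀(B) + NF
10 log₁₀(6.61×10⁴) = 48.2 dB
N = −174 + 48.2 + 7.02 = −118.78 dBm
SNR = P_sig − N = −96.1 − (−118.78) = 22.68 dB → 22.7 dB

22.7 dB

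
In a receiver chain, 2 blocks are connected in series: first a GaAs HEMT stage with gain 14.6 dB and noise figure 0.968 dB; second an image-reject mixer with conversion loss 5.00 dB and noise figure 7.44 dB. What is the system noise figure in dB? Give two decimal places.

1.48 dB

Convert to linear (a loss of L dB is a gain of −L dB): F_i = 10^(NF_i/10), G_i = 10^(G_i,dB/10)
  Stage 1: F_1 = 10^(0.968/10) = 1.250, G_1 = 10^(14.6/10) = 28.84
  Stage 2: F_2 = 10^(7.44/10) = 5.546, G_2 = 10^(−5.00/10) = 0.3162
Friis cascade:
  F = 1.250 + (5.546 − 1)/28.84 = 1.407
NF = 10 log₁₀(1.407) = 1.48 dB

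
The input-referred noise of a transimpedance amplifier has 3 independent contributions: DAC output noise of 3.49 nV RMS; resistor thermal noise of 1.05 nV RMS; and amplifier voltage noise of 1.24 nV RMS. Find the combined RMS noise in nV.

3.85 nV

Uncorrelated sources add in power (mean-square): V_tot = √(ΣV_i²)
V_tot = √[(3.49×10⁻⁹)² + (1.05×10⁻⁹)² + (1.24×10⁻⁹)²] = 3.85×10⁻⁹ V = 3.85 nV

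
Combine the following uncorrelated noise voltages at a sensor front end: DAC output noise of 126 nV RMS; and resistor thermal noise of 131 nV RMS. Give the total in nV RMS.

Uncorrelated sources add in power (mean-square): V_tot = √(ΣV_i²)
V_tot = √[(1.26×10⁻⁷)² + (1.31×10⁻⁷)²] = 1.82×10⁻⁷ V = 182 nV

182 nV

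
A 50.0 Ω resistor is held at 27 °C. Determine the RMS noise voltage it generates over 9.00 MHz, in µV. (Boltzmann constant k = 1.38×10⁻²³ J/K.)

T = 27 °C + 273.15 = 300.15 K
V_n = √(4kTRB)
4kTRB = 4 × 1.38×10⁻²³ × 300.15 × 5.00×10¹ × 9.00×10⁶ = 7.46×10⁻¹² V²
V_n = √(7.46×10⁻¹²) = 2.73×10⁻⁶ V = 2.73 µV

2.73 µV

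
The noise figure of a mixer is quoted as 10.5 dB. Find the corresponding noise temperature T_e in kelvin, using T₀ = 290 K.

F = 10^(10.5/10) = 11.2202
T_e = (F − 1)·T₀ = (11.2202 − 1) × 290 = 2964 K

2964 K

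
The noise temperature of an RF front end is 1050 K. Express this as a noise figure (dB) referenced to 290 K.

6.65 dB

F = 1 + T_e/T₀ = 1 + 1050/290 = 4.62069
NF = 10 log₁₀(4.62069) = 6.65 dB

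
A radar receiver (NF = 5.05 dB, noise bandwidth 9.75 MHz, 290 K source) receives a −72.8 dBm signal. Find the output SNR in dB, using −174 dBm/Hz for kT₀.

26.3 dB

Noise floor: N = −174 + 10 log₁₀(B) + NF
10 log₁₀(9.75×10⁶) = 69.89 dB
N = −174 + 69.89 + 5.05 = −99.06 dBm
SNR = P_sig − N = −72.8 − (−99.06) = 26.26 dB → 26.3 dB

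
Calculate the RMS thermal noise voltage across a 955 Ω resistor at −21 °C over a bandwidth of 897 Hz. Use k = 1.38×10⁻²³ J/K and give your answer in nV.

109 nV

T = −21 °C + 273.15 = 252.15 K
V_n = √(4kTRB)
4kTRB = 4 × 1.38×10⁻²³ × 252.15 × 9.55×10² × 8.97×10² = 1.19×10⁻¹⁴ V²
V_n = √(1.19×10⁻¹⁴) = 1.09×10⁻⁷ V = 109 nV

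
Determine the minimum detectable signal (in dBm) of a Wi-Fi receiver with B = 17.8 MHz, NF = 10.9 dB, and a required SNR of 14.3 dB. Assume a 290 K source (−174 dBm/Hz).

Sensitivity = −174 + 10 log₁₀(B) + NF + SNR_min
= −174 + 72.5 + 10.9 + 14.3
= −76.3 dBm → −76.3 dBm

−76.3 dBm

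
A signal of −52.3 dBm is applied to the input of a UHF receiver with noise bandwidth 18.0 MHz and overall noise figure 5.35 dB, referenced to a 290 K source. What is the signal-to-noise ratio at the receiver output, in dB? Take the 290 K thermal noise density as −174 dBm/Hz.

43.8 dB

Noise floor: N = −174 + 10 log₁₀(B) + NF
10 log₁₀(1.80×10⁷) = 72.55 dB
N = −174 + 72.55 + 5.35 = −96.10 dBm
SNR = P_sig − N = −52.3 − (−96.10) = 43.80 dB → 43.8 dB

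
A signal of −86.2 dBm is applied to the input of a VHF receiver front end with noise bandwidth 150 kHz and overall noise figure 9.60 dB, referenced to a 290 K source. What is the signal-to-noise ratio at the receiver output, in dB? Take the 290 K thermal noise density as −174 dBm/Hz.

Noise floor: N = −174 + 10 log₁₀(B) + NF
10 log₁₀(1.50×10⁵) = 51.76 dB
N = −174 + 51.76 + 9.60 = −112.64 dBm
SNR = P_sig − N = −86.2 − (−112.64) = 26.44 dB → 26.4 dB

26.4 dB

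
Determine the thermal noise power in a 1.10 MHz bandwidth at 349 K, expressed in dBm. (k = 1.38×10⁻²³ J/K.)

−112.8 dBm

P_n = kTB = 1.38×10⁻²³ × 349 × 1.10×10⁶ = 5.30×10⁻¹⁵ W
In dBm: 10 log₁₀(5.30×10⁻¹⁵ / 10⁻³) = −112.8 dBm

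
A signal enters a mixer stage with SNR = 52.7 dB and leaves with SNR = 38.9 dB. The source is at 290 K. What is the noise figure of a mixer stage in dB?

NF (dB) = SNR_in(dB) − SNR_out(dB) when the source is at T₀
NF = 52.7 − 38.9 = 13.8 dB

13.8 dB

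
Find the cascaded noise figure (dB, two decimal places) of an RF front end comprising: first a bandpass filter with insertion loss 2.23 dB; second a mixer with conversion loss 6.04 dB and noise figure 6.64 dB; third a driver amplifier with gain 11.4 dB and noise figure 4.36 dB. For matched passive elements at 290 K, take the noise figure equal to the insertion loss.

12.86 dB

Convert to linear (a loss of L dB is a gain of −L dB): F_i = 10^(NF_i/10), G_i = 10^(G_i,dB/10)
  Stage 1: F_1 = 10^(2.23/10) = 1.671, G_1 = 10^(−2.23/10) = 0.5984
  Stage 2: F_2 = 10^(6.64/10) = 4.613, G_2 = 10^(−6.04/10) = 0.2489
  Stage 3: F_3 = 10^(4.36/10) = 2.729, G_3 = 10^(11.4/10) = 13.80
Friis cascade:
  F = 1.671 + (4.613 − 1)/0.5984 + (2.729 − 1)/0.1489 = 19.32
NF = 10 log₁₀(19.32) = 12.86 dB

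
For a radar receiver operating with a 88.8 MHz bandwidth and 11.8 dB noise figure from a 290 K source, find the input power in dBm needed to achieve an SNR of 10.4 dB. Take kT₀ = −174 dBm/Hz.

−72.3 dBm

Sensitivity = −174 + 10 log₁₀(B) + NF + SNR_min
= −174 + 79.48 + 11.8 + 10.4
= −72.32 dBm → −72.3 dBm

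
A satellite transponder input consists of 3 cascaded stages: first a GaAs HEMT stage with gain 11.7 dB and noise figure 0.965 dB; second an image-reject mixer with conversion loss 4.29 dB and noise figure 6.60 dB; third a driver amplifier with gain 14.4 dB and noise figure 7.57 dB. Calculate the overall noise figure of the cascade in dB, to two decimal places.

3.70 dB

Convert to linear (a loss of L dB is a gain of −L dB): F_i = 10^(NF_i/10), G_i = 10^(G_i,dB/10)
  Stage 1: F_1 = 10^(0.965/10) = 1.249, G_1 = 10^(11.7/10) = 14.79
  Stage 2: F_2 = 10^(6.60/10) = 4.571, G_2 = 10^(−4.29/10) = 0.3724
  Stage 3: F_3 = 10^(7.57/10) = 5.715, G_3 = 10^(14.4/10) = 27.54
Friis cascade:
  F = 1.249 + (4.571 − 1)/14.79 + (5.715 − 1)/5.508 = 2.346
NF = 10 log₁₀(2.346) = 3.70 dB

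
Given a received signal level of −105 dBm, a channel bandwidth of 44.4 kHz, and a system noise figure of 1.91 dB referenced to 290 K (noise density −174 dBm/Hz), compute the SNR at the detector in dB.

20.6 dB

Noise floor: N = −174 + 10 log₁₀(B) + NF
10 log₁₀(4.44×10⁴) = 46.47 dB
N = −174 + 46.47 + 1.91 = −125.62 dBm
SNR = P_sig − N = −105 − (−125.62) = 20.62 dB → 20.6 dB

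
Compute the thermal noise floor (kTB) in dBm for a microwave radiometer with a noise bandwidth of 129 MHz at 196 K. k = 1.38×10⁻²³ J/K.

−94.6 dBm

P_n = kTB = 1.38×10⁻²³ × 196 × 1.29×10⁸ = 3.49×10⁻¹³ W
In dBm: 10 log₁₀(3.49×10⁻¹³ / 10⁻³) = −94.6 dBm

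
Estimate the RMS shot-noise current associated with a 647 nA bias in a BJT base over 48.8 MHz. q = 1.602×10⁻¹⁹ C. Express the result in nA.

3.18 nA

I_n = √(2qI·B)
2qI·B = 2 × 1.602×10⁻¹⁹ × 6.47×10⁻⁷ × 4.88×10⁷ = 1.01×10⁻¹⁷ A²
I_n = √(1.01×10⁻¹⁷) = 3.18×10⁻⁹ A = 3.18 nA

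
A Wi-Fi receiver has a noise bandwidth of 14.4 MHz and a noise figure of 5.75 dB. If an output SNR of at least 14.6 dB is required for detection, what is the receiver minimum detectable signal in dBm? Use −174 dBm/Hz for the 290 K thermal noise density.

−82.1 dBm

Sensitivity = −174 + 10 log₁₀(B) + NF + SNR_min
= −174 + 71.58 + 5.75 + 14.6
= −82.07 dBm → −82.1 dBm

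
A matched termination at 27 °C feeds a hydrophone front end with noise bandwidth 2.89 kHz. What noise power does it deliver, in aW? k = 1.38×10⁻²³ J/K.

12.0 aW

T = 27 °C + 273.15 = 300.15 K
P_n = kTB = 1.38×10⁻²³ × 300.15 × 2.89×10³ = 1.20×10⁻¹⁷ W = 12.0 aW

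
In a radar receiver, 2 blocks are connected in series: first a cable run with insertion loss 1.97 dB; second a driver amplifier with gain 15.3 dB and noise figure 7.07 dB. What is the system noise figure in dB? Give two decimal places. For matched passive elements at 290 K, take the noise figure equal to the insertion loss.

9.04 dB

Convert to linear (a loss of L dB is a gain of −L dB): F_i = 10^(NF_i/10), G_i = 10^(G_i,dB/10)
  Stage 1: F_1 = 10^(1.97/10) = 1.574, G_1 = 10^(−1.97/10) = 0.6353
  Stage 2: F_2 = 10^(7.07/10) = 5.093, G_2 = 10^(15.3/10) = 33.88
Friis cascade:
  F = 1.574 + (5.093 − 1)/0.6353 = 8.017
NF = 10 log₁₀(8.017) = 9.04 dB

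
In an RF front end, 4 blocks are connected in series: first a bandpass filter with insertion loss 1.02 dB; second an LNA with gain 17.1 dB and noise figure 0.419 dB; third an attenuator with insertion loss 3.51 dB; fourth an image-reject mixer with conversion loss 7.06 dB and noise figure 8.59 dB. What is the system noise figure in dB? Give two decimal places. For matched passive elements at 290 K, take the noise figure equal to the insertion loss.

Convert to linear (a loss of L dB is a gain of −L dB): F_i = 10^(NF_i/10), G_i = 10^(G_i,dB/10)
  Stage 1: F_1 = 10^(1.02/10) = 1.265, G_1 = 10^(−1.02/10) = 0.7907
  Stage 2: F_2 = 10^(0.419/10) = 1.101, G_2 = 10^(17.1/10) = 51.29
  Stage 3: F_3 = 10^(3.51/10) = 2.244, G_3 = 10^(−3.51/10) = 0.4457
  Stage 4: F_4 = 10^(8.59/10) = 7.228, G_4 = 10^(−7.06/10) = 0.1968
Friis cascade:
  F = 1.265 + (1.101 − 1)/0.7907 + (2.244 − 1)/40.55 + (7.228 − 1)/18.07 = 1.768
NF = 10 log₁₀(1.768) = 2.48 dB

2.48 dB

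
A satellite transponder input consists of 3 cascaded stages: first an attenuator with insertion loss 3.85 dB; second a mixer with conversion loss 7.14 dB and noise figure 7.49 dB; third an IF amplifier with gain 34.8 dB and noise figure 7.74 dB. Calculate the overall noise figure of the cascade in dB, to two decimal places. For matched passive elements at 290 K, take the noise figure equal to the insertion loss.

18.79 dB

Convert to linear (a loss of L dB is a gain of −L dB): F_i = 10^(NF_i/10), G_i = 10^(G_i,dB/10)
  Stage 1: F_1 = 10^(3.85/10) = 2.427, G_1 = 10^(−3.85/10) = 0.4121
  Stage 2: F_2 = 10^(7.49/10) = 5.610, G_2 = 10^(−7.14/10) = 0.1932
  Stage 3: F_3 = 10^(7.74/10) = 5.943, G_3 = 10^(34.8/10) = 3020
Friis cascade:
  F = 2.427 + (5.610 − 1)/0.4121 + (5.943 − 1)/0.07962 = 75.70
NF = 10 log₁₀(75.70) = 18.79 dB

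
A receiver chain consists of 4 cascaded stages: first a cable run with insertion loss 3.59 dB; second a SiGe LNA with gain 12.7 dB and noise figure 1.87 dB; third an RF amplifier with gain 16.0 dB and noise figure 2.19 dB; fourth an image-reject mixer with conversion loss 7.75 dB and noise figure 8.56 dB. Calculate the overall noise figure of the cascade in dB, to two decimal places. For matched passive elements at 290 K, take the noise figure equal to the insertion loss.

Convert to linear (a loss of L dB is a gain of −L dB): F_i = 10^(NF_i/10), G_i = 10^(G_i,dB/10)
  Stage 1: F_1 = 10^(3.59/10) = 2.286, G_1 = 10^(−3.59/10) = 0.4375
  Stage 2: F_2 = 10^(1.87/10) = 1.538, G_2 = 10^(12.7/10) = 18.62
  Stage 3: F_3 = 10^(2.19/10) = 1.656, G_3 = 10^(16.0/10) = 39.81
  Stage 4: F_4 = 10^(8.56/10) = 7.178, G_4 = 10^(−7.75/10) = 0.1679
Friis cascade:
  F = 2.286 + (1.538 − 1)/0.4375 + (1.656 − 1)/8.147 + (7.178 − 1)/324.3 = 3.615
NF = 10 log₁₀(3.615) = 5.58 dB

5.58 dB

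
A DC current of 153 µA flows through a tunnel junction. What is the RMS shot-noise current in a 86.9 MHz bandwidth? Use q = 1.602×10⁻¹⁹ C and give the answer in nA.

65.3 nA

I_n = √(2qI·B)
2qI·B = 2 × 1.602×10⁻¹⁹ × 1.53×10⁻⁴ × 8.69×10⁷ = 4.26×10⁻¹⁵ A²
I_n = √(4.26×10⁻¹⁵) = 6.53×10⁻⁸ A = 65.3 nA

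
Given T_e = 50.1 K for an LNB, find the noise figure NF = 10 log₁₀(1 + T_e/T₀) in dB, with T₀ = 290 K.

0.692 dB

F = 1 + T_e/T₀ = 1 + 50.1/290 = 1.17276
NF = 10 log₁₀(1.17276) = 0.692 dB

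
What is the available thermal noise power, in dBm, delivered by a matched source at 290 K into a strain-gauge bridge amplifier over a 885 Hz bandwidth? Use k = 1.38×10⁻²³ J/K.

−144.5 dBm

P_n = kTB = 1.38×10⁻²³ × 290 × 8.85×10² = 3.54×10⁻¹⁸ W
In dBm: 10 log₁₀(3.54×10⁻¹⁸ / 10⁻³) = −144.5 dBm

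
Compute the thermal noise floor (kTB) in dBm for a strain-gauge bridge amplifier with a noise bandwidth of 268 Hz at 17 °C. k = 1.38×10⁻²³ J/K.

T = 17 °C + 273.15 = 290.15 K
P_n = kTB = 1.38×10⁻²³ × 290.15 × 2.68×10² = 1.07×10⁻¹⁸ W
In dBm: 10 log₁₀(1.07×10⁻¹⁸ / 10⁻³) = −149.7 dBm

−149.7 dBm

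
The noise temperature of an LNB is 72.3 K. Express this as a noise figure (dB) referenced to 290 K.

0.967 dB

F = 1 + T_e/T₀ = 1 + 72.3/290 = 1.24931
NF = 10 log₁₀(1.24931) = 0.967 dB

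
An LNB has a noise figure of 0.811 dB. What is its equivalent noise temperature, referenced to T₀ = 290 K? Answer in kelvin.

59.5 K

F = 10^(0.811/10) = 1.20531
T_e = (F − 1)·T₀ = (1.20531 − 1) × 290 = 59.5 K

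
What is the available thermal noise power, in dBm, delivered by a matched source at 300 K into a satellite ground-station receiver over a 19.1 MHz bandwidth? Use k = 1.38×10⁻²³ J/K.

P_n = kTB = 1.38×10⁻²³ × 300 × 1.91×10⁷ = 7.91×10⁻¹⁴ W
In dBm: 10 log₁₀(7.91×10⁻¹⁴ / 10⁻³) = −101.0 dBm

−101.0 dBm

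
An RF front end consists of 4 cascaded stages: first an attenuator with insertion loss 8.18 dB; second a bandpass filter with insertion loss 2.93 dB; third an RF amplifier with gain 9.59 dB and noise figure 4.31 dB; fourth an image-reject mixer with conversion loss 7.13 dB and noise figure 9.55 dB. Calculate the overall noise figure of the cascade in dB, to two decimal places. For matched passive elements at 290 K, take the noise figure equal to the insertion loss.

Convert to linear (a loss of L dB is a gain of −L dB): F_i = 10^(NF_i/10), G_i = 10^(G_i,dB/10)
  Stage 1: F_1 = 10^(8.18/10) = 6.577, G_1 = 10^(−8.18/10) = 0.1521
  Stage 2: F_2 = 10^(2.93/10) = 1.963, G_2 = 10^(−2.93/10) = 0.5093
  Stage 3: F_3 = 10^(4.31/10) = 2.698, G_3 = 10^(9.59/10) = 9.099
  Stage 4: F_4 = 10^(9.55/10) = 9.016, G_4 = 10^(−7.13/10) = 0.1936
Friis cascade:
  F = 6.577 + (1.963 − 1)/0.1521 + (2.698 − 1)/0.07745 + (9.016 − 1)/0.7047 = 46.21
NF = 10 log₁₀(46.21) = 16.65 dB

16.65 dB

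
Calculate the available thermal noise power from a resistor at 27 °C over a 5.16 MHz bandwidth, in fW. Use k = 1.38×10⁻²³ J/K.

21.4 fW

T = 27 °C + 273.15 = 300.15 K
P_n = kTB = 1.38×10⁻²³ × 300.15 × 5.16×10⁶ = 2.14×10⁻¹⁴ W = 21.4 fW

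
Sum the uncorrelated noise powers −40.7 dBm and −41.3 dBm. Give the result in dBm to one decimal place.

−38.0 dBm

Convert to linear, add, convert back:
P₁ = 8.51×10⁻⁸ W, P₂ = 7.41×10⁻⁸ W
P_tot = 1.59×10⁻⁷ W → 10 log₁₀(P_tot / 10⁻³) = −38.0 dBm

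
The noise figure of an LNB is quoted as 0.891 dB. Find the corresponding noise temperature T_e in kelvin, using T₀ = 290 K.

66.0 K

F = 10^(0.891/10) = 1.22772
T_e = (F − 1)·T₀ = (1.22772 − 1) × 290 = 66.0 K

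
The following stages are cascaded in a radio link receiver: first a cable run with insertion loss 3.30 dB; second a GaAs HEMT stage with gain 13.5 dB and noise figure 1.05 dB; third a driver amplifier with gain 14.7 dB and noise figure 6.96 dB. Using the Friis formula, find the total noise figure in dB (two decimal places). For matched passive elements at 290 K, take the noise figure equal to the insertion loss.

4.92 dB

Convert to linear (a loss of L dB is a gain of −L dB): F_i = 10^(NF_i/10), G_i = 10^(G_i,dB/10)
  Stage 1: F_1 = 10^(3.30/10) = 2.138, G_1 = 10^(−3.30/10) = 0.4677
  Stage 2: F_2 = 10^(1.05/10) = 1.274, G_2 = 10^(13.5/10) = 22.39
  Stage 3: F_3 = 10^(6.96/10) = 4.966, G_3 = 10^(14.7/10) = 29.51
Friis cascade:
  F = 2.138 + (1.274 − 1)/0.4677 + (4.966 − 1)/10.47 = 3.101
NF = 10 log₁₀(3.101) = 4.92 dB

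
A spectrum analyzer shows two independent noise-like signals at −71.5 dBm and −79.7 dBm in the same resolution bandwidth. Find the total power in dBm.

Convert to linear, add, convert back:
P₁ = 7.08×10⁻¹¹ W, P₂ = 1.07×10⁻¹¹ W
P_tot = 8.15×10⁻¹¹ W → 10 log₁₀(P_tot / 10⁻³) = −70.9 dBm

−70.9 dBm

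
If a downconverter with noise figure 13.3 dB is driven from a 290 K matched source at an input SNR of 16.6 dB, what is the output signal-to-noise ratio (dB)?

By definition F = SNR_in/SNR_out, so in dB: SNR_out = SNR_in − NF
SNR_out = 16.6 − 13.3 = 3.3 dB

3.3 dB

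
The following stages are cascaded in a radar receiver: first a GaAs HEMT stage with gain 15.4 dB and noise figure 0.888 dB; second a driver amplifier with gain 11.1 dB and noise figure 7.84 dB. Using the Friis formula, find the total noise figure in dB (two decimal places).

1.38 dB

Convert to linear (a loss of L dB is a gain of −L dB): F_i = 10^(NF_i/10), G_i = 10^(G_i,dB/10)
  Stage 1: F_1 = 10^(0.888/10) = 1.227, G_1 = 10^(15.4/10) = 34.67
  Stage 2: F_2 = 10^(7.84/10) = 6.081, G_2 = 10^(11.1/10) = 12.88
Friis cascade:
  F = 1.227 + (6.081 − 1)/34.67 = 1.373
NF = 10 log₁₀(1.373) = 1.38 dB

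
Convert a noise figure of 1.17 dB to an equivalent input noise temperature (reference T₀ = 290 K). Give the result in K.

F = 10^(1.17/10) = 1.30918
T_e = (F − 1)·T₀ = (1.30918 − 1) × 290 = 89.7 K

89.7 K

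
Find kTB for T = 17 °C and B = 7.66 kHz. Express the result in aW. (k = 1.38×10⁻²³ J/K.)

T = 17 °C + 273.15 = 290.15 K
P_n = kTB = 1.38×10⁻²³ × 290.15 × 7.66×10³ = 3.07×10⁻¹⁷ W = 30.7 aW

30.7 aW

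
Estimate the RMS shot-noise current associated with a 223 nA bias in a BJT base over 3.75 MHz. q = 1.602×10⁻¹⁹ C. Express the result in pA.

I_n = √(2qI·B)
2qI·B = 2 × 1.602×10⁻¹⁹ × 2.23×10⁻⁷ × 3.75×10⁶ = 2.68×10⁻¹⁹ A²
I_n = √(2.68×10⁻¹⁹) = 5.18×10⁻¹⁰ A = 518 pA

518 pA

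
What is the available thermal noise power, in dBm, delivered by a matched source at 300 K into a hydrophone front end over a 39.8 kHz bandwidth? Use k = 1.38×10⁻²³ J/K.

−127.8 dBm

P_n = kTB = 1.38×10⁻²³ × 300 × 3.98×10⁴ = 1.65×10⁻¹⁶ W
In dBm: 10 log₁₀(1.65×10⁻¹⁶ / 10⁻³) = −127.8 dBm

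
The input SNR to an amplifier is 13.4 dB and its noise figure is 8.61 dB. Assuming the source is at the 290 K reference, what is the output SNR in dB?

By definition F = SNR_in/SNR_out, so in dB: SNR_out = SNR_in − NF
SNR_out = 13.4 − 8.61 = 4.79 dB

4.79 dB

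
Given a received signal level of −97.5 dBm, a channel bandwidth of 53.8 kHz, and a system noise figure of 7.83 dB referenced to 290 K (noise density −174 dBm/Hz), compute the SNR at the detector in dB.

Noise floor: N = −174 + 10 log₁₀(B) + NF
10 log₁₀(5.38×10⁴) = 47.31 dB
N = −174 + 47.31 + 7.83 = −118.86 dBm
SNR = P_sig − N = −97.5 − (−118.86) = 21.36 dB → 21.4 dB

21.4 dB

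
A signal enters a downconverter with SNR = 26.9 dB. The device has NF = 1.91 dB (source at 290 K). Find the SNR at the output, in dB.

By definition F = SNR_in/SNR_out, so in dB: SNR_out = SNR_in − NF
SNR_out = 26.9 − 1.91 = 24.99 dB

24.99 dB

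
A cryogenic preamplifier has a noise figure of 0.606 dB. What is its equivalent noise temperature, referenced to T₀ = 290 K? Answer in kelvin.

43.4 K

F = 10^(0.606/10) = 1.14974
T_e = (F − 1)·T₀ = (1.14974 − 1) × 290 = 43.4 K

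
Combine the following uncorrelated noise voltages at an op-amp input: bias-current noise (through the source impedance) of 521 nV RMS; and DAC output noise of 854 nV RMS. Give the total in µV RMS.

Uncorrelated sources add in power (mean-square): V_tot = √(ΣV_i²)
V_tot = √[(5.21×10⁻⁷)² + (8.54×10⁻⁷)²] = 1.00×10⁻⁶ V = 1.00 µV

1.00 µV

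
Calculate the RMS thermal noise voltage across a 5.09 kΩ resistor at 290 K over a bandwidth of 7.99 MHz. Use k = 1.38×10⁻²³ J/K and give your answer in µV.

25.5 µV

V_n = √(4kTRB)
4kTRB = 4 × 1.38×10⁻²³ × 290 × 5.09×10³ × 7.99×10⁶ = 6.51×10⁻¹⁰ V²
V_n = √(6.51×10⁻¹⁰) = 2.55×10⁻⁵ V = 25.5 µV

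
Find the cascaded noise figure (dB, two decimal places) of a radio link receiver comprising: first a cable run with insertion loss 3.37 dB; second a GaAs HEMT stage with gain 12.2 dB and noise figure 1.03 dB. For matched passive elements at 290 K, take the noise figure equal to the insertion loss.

4.40 dB

Convert to linear (a loss of L dB is a gain of −L dB): F_i = 10^(NF_i/10), G_i = 10^(G_i,dB/10)
  Stage 1: F_1 = 10^(3.37/10) = 2.173, G_1 = 10^(−3.37/10) = 0.4603
  Stage 2: F_2 = 10^(1.03/10) = 1.268, G_2 = 10^(12.2/10) = 16.60
Friis cascade:
  F = 2.173 + (1.268 − 1)/0.4603 = 2.754
NF = 10 log₁₀(2.754) = 4.40 dB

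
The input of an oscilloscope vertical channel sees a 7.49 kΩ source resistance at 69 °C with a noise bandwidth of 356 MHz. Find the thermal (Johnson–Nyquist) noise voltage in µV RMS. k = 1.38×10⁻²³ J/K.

224 µV

T = 69 °C + 273.15 = 342.15 K
V_n = √(4kTRB)
4kTRB = 4 × 1.38×10⁻²³ × 342.15 × 7.49×10³ × 3.56×10⁸ = 5.04×10⁻⁸ V²
V_n = √(5.04×10⁻⁸) = 2.24×10⁻⁴ V = 224 µV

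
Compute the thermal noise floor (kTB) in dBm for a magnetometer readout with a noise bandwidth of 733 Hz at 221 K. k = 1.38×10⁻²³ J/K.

−146.5 dBm

P_n = kTB = 1.38×10⁻²³ × 221 × 7.33×10² = 2.24×10⁻¹⁸ W
In dBm: 10 log₁₀(2.24×10⁻¹⁸ / 10⁻³) = −146.5 dBm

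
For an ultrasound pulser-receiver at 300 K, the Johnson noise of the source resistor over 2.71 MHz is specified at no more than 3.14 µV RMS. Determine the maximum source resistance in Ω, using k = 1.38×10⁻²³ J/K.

Johnson–Nyquist: V_n = √(4kTRB) ⇒ R = V_n² / (4kTB)
4kTB = 4 × 1.38×10⁻²³ × 300 × 2.71×10⁶ = 4.49×10⁻¹⁴
R = (3.14×10⁻⁶)² / 4.49×10⁻¹⁴ = 2.20×10² Ω = 220 Ω

220 Ω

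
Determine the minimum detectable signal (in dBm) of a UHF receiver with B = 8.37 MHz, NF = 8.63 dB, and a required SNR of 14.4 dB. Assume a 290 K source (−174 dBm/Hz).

Sensitivity = −174 + 10 log₁₀(B) + NF + SNR_min
= −174 + 69.23 + 8.63 + 14.4
= −81.74 dBm → −81.7 dBm

−81.7 dBm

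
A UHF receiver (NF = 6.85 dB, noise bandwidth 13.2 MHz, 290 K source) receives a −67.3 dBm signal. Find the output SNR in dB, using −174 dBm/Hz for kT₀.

28.6 dB

Noise floor: N = −174 + 10 log₁₀(B) + NF
10 log₁₀(1.32×10⁷) = 71.21 dB
N = −174 + 71.21 + 6.85 = −95.94 dBm
SNR = P_sig − N = −67.3 − (−95.94) = 28.64 dB → 28.6 dB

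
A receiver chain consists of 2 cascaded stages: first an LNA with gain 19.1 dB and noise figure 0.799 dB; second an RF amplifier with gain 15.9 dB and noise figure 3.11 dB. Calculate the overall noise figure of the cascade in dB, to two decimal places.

Convert to linear (a loss of L dB is a gain of −L dB): F_i = 10^(NF_i/10), G_i = 10^(G_i,dB/10)
  Stage 1: F_1 = 10^(0.799/10) = 1.202, G_1 = 10^(19.1/10) = 81.28
  Stage 2: F_2 = 10^(3.11/10) = 2.046, G_2 = 10^(15.9/10) = 38.90
Friis cascade:
  F = 1.202 + (2.046 − 1)/81.28 = 1.215
NF = 10 log₁₀(1.215) = 0.85 dB

0.85 dB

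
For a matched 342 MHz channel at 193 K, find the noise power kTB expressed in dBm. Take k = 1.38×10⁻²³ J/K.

P_n = kTB = 1.38×10⁻²³ × 193 × 3.42×10⁸ = 9.11×10⁻¹³ W
In dBm: 10 log₁₀(9.11×10⁻¹³ / 10⁻³) = −90.4 dBm

−90.4 dBm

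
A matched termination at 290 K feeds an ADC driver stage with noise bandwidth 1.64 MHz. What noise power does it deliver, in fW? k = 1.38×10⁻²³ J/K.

6.56 fW

P_n = kTB = 1.38×10⁻²³ × 290 × 1.64×10⁶ = 6.56×10⁻¹⁵ W = 6.56 fW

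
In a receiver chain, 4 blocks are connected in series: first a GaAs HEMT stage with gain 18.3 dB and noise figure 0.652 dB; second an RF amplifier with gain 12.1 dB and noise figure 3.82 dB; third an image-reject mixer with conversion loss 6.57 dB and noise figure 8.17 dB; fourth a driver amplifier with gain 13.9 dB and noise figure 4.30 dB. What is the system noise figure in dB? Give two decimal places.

Convert to linear (a loss of L dB is a gain of −L dB): F_i = 10^(NF_i/10), G_i = 10^(G_i,dB/10)
  Stage 1: F_1 = 10^(0.652/10) = 1.162, G_1 = 10^(18.3/10) = 67.61
  Stage 2: F_2 = 10^(3.82/10) = 2.410, G_2 = 10^(12.1/10) = 16.22
  Stage 3: F_3 = 10^(8.17/10) = 6.561, G_3 = 10^(−6.57/10) = 0.2203
  Stage 4: F_4 = 10^(4.30/10) = 2.692, G_4 = 10^(13.9/10) = 24.55
Friis cascade:
  F = 1.162 + (2.410 − 1)/67.61 + (6.561 − 1)/1096 + (2.692 − 1)/241.5 = 1.195
NF = 10 log₁₀(1.195) = 0.77 dB

0.77 dB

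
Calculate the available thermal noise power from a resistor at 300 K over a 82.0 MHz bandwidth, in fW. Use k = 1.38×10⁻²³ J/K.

P_n = kTB = 1.38×10⁻²³ × 300 × 8.20×10⁷ = 3.39×10⁻¹³ W = 339 fW

339 fW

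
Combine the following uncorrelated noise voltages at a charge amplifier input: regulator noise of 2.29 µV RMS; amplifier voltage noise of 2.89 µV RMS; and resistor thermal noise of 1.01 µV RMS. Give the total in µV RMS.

Uncorrelated sources add in power (mean-square): V_tot = √(ΣV_i²)
V_tot = √[(2.29×10⁻⁶)² + (2.89×10⁻⁶)² + (1.01×10⁻⁶)²] = 3.82×10⁻⁶ V = 3.82 µV

3.82 µV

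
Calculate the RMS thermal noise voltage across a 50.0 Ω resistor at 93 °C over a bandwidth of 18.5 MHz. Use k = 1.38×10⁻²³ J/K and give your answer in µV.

4.32 µV

T = 93 °C + 273.15 = 366.15 K
V_n = √(4kTRB)
4kTRB = 4 × 1.38×10⁻²³ × 366.15 × 5.00×10¹ × 1.85×10⁷ = 1.87×10⁻¹¹ V²
V_n = √(1.87×10⁻¹¹) = 4.32×10⁻⁶ V = 4.32 µV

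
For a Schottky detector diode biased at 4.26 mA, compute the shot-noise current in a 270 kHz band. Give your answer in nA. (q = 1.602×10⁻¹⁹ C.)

I_n = √(2qI·B)
2qI·B = 2 × 1.602×10⁻¹⁹ × 4.26×10⁻³ × 2.70×10⁵ = 3.69×10⁻¹⁶ A²
I_n = √(3.69×10⁻¹⁶) = 1.92×10⁻⁸ A = 19.2 nA

19.2 nA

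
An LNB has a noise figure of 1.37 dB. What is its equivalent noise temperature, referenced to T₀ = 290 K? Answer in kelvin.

108 K

F = 10^(1.37/10) = 1.37088
T_e = (F − 1)·T₀ = (1.37088 − 1) × 290 = 108 K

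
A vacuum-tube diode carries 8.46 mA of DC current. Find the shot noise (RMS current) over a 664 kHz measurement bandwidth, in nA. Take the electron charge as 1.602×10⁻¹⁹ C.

42.4 nA

I_n = √(2qI·B)
2qI·B = 2 × 1.602×10⁻¹⁹ × 8.46×10⁻³ × 6.64×10⁵ = 1.80×10⁻¹⁵ A²
I_n = √(1.80×10⁻¹⁵) = 4.24×10⁻⁸ A = 42.4 nA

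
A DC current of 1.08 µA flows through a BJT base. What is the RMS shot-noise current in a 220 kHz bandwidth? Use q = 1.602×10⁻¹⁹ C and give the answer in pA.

I_n = √(2qI·B)
2qI·B = 2 × 1.602×10⁻¹⁹ × 1.08×10⁻⁶ × 2.20×10⁵ = 7.61×10⁻²⁰ A²
I_n = √(7.61×10⁻²⁰) = 2.76×10⁻¹⁰ A = 276 pA

276 pA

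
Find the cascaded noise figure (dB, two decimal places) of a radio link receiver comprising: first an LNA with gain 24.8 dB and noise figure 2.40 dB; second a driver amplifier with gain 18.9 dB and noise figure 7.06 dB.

2.43 dB

Convert to linear (a loss of L dB is a gain of −L dB): F_i = 10^(NF_i/10), G_i = 10^(G_i,dB/10)
  Stage 1: F_1 = 10^(2.40/10) = 1.738, G_1 = 10^(24.8/10) = 302.0
  Stage 2: F_2 = 10^(7.06/10) = 5.082, G_2 = 10^(18.9/10) = 77.62
Friis cascade:
  F = 1.738 + (5.082 − 1)/302.0 = 1.751
NF = 10 log₁₀(1.751) = 2.43 dB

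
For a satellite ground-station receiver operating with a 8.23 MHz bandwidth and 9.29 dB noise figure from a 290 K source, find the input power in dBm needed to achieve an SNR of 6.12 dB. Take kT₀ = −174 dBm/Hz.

−89.4 dBm

Sensitivity = −174 + 10 log₁₀(B) + NF + SNR_min
= −174 + 69.15 + 9.29 + 6.12
= −89.44 dBm → −89.4 dBm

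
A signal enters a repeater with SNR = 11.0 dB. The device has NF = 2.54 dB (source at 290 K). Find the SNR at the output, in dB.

By definition F = SNR_in/SNR_out, so in dB: SNR_out = SNR_in − NF
SNR_out = 11.0 − 2.54 = 8.46 dB

8.46 dB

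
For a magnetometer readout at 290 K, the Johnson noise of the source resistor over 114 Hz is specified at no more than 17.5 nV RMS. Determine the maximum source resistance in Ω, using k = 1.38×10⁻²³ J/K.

Johnson–Nyquist: V_n = √(4kTRB) ⇒ R = V_n² / (4kTB)
4kTB = 4 × 1.38×10⁻²³ × 290 × 1.14×10² = 1.82×10⁻¹⁸
R = (1.75×10⁻⁸)² / 1.82×10⁻¹⁸ = 1.68×10² Ω = 168 Ω

168 Ω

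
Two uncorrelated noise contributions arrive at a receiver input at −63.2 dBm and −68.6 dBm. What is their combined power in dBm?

−62.1 dBm

Convert to linear, add, convert back:
P₁ = 4.79×10⁻¹⁰ W, P₂ = 1.38×10⁻¹⁰ W
P_tot = 6.17×10⁻¹⁰ W → 10 log₁₀(P_tot / 10⁻³) = −62.1 dBm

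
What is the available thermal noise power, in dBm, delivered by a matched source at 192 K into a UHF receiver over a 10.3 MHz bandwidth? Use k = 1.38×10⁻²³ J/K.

P_n = kTB = 1.38×10⁻²³ × 192 × 1.03×10⁷ = 2.73×10⁻¹⁴ W
In dBm: 10 log₁₀(2.73×10⁻¹⁴ / 10⁻³) = −105.6 dBm

−105.6 dBm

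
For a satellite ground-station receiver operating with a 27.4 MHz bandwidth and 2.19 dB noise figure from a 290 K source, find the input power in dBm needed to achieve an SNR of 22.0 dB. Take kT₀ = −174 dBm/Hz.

−75.4 dBm

Sensitivity = −174 + 10 log₁₀(B) + NF + SNR_min
= −174 + 74.38 + 2.19 + 22.0
= −75.43 dBm → −75.4 dBm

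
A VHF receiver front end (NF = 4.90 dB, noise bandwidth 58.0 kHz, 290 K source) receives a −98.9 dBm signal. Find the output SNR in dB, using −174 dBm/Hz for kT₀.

Noise floor: N = −174 + 10 log₁₀(B) + NF
10 log₁₀(5.80×10⁴) = 47.63 dB
N = −174 + 47.63 + 4.90 = −121.47 dBm
SNR = P_sig − N = −98.9 − (−121.47) = 22.57 dB → 22.6 dB

22.6 dB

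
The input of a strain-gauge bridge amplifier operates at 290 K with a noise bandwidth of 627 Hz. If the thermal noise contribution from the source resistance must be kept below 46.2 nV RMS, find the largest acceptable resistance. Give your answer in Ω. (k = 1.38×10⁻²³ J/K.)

213 Ω

Johnson–Nyquist: V_n = √(4kTRB) ⇒ R = V_n² / (4kTB)
4kTB = 4 × 1.38×10⁻²³ × 290 × 6.27×10² = 1.00×10⁻¹⁷
R = (4.62×10⁻⁸)² / 1.00×10⁻¹⁷ = 2.13×10² Ω = 213 Ω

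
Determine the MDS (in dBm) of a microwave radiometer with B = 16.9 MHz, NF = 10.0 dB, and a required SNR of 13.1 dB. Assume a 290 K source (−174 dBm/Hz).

−78.6 dBm

Sensitivity = −174 + 10 log₁₀(B) + NF + SNR_min
= −174 + 72.28 + 10.0 + 13.1
= −78.62 dBm → −78.6 dBm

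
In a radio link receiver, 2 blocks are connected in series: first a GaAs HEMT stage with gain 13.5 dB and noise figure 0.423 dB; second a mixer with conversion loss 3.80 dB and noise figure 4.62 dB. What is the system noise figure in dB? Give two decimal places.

0.74 dB

Convert to linear (a loss of L dB is a gain of −L dB): F_i = 10^(NF_i/10), G_i = 10^(G_i,dB/10)
  Stage 1: F_1 = 10^(0.423/10) = 1.102, G_1 = 10^(13.5/10) = 22.39
  Stage 2: F_2 = 10^(4.62/10) = 2.897, G_2 = 10^(−3.80/10) = 0.4169
Friis cascade:
  F = 1.102 + (2.897 − 1)/22.39 = 1.187
NF = 10 log₁₀(1.187) = 0.74 dB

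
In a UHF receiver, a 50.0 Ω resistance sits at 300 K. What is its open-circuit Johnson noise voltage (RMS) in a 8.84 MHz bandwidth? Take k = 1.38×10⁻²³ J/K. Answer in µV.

V_n = √(4kTRB)
4kTRB = 4 × 1.38×10⁻²³ × 300 × 5.00×10¹ × 8.84×10⁶ = 7.32×10⁻¹² V²
V_n = √(7.32×10⁻¹²) = 2.71×10⁻⁶ V = 2.71 µV

2.71 µV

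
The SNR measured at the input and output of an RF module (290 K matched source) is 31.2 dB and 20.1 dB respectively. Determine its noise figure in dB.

NF (dB) = SNR_in(dB) − SNR_out(dB) when the source is at T₀
NF = 31.2 − 20.1 = 11.1 dB

11.1 dB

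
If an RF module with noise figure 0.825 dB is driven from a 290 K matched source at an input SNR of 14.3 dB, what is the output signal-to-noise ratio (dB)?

By definition F = SNR_in/SNR_out, so in dB: SNR_out = SNR_in − NF
SNR_out = 14.3 − 0.825 = 13.475 dB

13.475 dB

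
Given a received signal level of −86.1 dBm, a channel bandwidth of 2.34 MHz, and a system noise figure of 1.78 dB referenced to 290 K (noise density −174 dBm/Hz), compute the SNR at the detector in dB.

Noise floor: N = −174 + 10 log₁₀(B) + NF
10 log₁₀(2.34×10⁶) = 63.69 dB
N = −174 + 63.69 + 1.78 = −108.53 dBm
SNR = P_sig − N = −86.1 − (−108.53) = 22.43 dB → 22.4 dB

22.4 dB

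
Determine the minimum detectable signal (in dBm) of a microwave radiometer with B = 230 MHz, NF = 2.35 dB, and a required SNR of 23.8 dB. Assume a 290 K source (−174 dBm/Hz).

−64.2 dBm

Sensitivity = −174 + 10 log₁₀(B) + NF + SNR_min
= −174 + 83.62 + 2.35 + 23.8
= −64.23 dBm → −64.2 dBm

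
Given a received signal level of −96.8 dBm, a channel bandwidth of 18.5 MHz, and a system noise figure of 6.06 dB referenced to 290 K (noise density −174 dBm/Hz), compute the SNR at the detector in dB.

Noise floor: N = −174 + 10 log₁₀(B) + NF
10 log₁₀(1.85×10⁷) = 72.67 dB
N = −174 + 72.67 + 6.06 = −95.27 dBm
SNR = P_sig − N = −96.8 − (−95.27) = −1.53 dB → −1.5 dB

−1.5 dB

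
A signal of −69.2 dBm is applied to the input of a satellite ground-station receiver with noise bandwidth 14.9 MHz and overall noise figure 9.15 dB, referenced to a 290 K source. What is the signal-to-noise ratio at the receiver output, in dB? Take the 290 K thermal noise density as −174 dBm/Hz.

23.9 dB

Noise floor: N = −174 + 10 log₁₀(B) + NF
10 log₁₀(1.49×10⁷) = 71.73 dB
N = −174 + 71.73 + 9.15 = −93.12 dBm
SNR = P_sig − N = −69.2 − (−93.12) = 23.92 dB → 23.9 dB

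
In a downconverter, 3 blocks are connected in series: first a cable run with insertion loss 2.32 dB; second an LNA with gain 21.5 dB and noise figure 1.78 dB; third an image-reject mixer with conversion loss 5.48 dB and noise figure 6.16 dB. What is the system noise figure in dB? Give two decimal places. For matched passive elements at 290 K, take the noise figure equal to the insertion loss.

4.16 dB

Convert to linear (a loss of L dB is a gain of −L dB): F_i = 10^(NF_i/10), G_i = 10^(G_i,dB/10)
  Stage 1: F_1 = 10^(2.32/10) = 1.706, G_1 = 10^(−2.32/10) = 0.5861
  Stage 2: F_2 = 10^(1.78/10) = 1.507, G_2 = 10^(21.5/10) = 141.3
  Stage 3: F_3 = 10^(6.16/10) = 4.130, G_3 = 10^(−5.48/10) = 0.2831
Friis cascade:
  F = 1.706 + (1.507 − 1)/0.5861 + (4.130 − 1)/82.79 = 2.608
NF = 10 log₁₀(2.608) = 4.16 dB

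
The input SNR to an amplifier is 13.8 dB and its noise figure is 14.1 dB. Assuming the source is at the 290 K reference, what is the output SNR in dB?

−0.3 dB

By definition F = SNR_in/SNR_out, so in dB: SNR_out = SNR_in − NF
SNR_out = 13.8 − 14.1 = −0.3 dB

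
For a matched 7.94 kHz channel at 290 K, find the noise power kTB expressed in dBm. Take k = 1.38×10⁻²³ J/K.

−135.0 dBm

P_n = kTB = 1.38×10⁻²³ × 290 × 7.94×10³ = 3.18×10⁻¹⁷ W
In dBm: 10 log₁₀(3.18×10⁻¹⁷ / 10⁻³) = −135.0 dBm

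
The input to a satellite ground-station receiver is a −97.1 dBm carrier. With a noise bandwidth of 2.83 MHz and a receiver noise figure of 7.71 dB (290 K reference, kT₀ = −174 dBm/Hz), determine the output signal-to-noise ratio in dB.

4.7 dB

Noise floor: N = −174 + 10 log₁₀(B) + NF
10 log₁₀(2.83×10⁶) = 64.52 dB
N = −174 + 64.52 + 7.71 = −101.77 dBm
SNR = P_sig − N = −97.1 − (−101.77) = 4.67 dB → 4.7 dB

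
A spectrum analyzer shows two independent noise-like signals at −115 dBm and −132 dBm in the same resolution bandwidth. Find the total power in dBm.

Convert to linear, add, convert back:
P₁ = 3.16×10⁻¹⁵ W, P₂ = 6.31×10⁻¹⁷ W
P_tot = 3.23×10⁻¹⁵ W → 10 log₁₀(P_tot / 10⁻³) = −114.9 dBm

−114.9 dBm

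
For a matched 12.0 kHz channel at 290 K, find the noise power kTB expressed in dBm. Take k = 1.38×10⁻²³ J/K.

−133.2 dBm

P_n = kTB = 1.38×10⁻²³ × 290 × 1.20×10⁴ = 4.80×10⁻¹⁷ W
In dBm: 10 log₁₀(4.80×10⁻¹⁷ / 10⁻³) = −133.2 dBm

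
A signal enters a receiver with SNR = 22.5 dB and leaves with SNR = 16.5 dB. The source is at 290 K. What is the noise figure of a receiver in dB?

6.0 dB

NF (dB) = SNR_in(dB) − SNR_out(dB) when the source is at T₀
NF = 22.5 − 16.5 = 6.0 dB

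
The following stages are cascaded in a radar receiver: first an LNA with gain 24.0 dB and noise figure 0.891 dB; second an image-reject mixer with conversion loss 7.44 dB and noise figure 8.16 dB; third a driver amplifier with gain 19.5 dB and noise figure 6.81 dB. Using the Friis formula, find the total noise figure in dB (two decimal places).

1.25 dB

Convert to linear (a loss of L dB is a gain of −L dB): F_i = 10^(NF_i/10), G_i = 10^(G_i,dB/10)
  Stage 1: F_1 = 10^(0.891/10) = 1.228, G_1 = 10^(24.0/10) = 251.2
  Stage 2: F_2 = 10^(8.16/10) = 6.546, G_2 = 10^(−7.44/10) = 0.1803
  Stage 3: F_3 = 10^(6.81/10) = 4.797, G_3 = 10^(19.5/10) = 89.13
Friis cascade:
  F = 1.228 + (6.546 − 1)/251.2 + (4.797 − 1)/45.29 = 1.334
NF = 10 log₁₀(1.334) = 1.25 dB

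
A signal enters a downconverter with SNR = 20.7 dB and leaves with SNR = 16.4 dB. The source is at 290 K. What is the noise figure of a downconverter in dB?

NF (dB) = SNR_in(dB) − SNR_out(dB) when the source is at T₀
NF = 20.7 − 16.4 = 4.3 dB

4.3 dB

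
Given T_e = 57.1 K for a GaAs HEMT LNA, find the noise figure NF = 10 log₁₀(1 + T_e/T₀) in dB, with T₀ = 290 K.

F = 1 + T_e/T₀ = 1 + 57.1/290 = 1.1969
NF = 10 log₁₀(1.1969) = 0.781 dB

0.781 dB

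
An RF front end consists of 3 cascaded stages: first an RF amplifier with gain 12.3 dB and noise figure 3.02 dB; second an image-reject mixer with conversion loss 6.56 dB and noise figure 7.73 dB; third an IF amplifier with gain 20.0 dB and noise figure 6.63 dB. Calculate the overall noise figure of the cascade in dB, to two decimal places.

Convert to linear (a loss of L dB is a gain of −L dB): F_i = 10^(NF_i/10), G_i = 10^(G_i,dB/10)
  Stage 1: F_1 = 10^(3.02/10) = 2.004, G_1 = 10^(12.3/10) = 16.98
  Stage 2: F_2 = 10^(7.73/10) = 5.929, G_2 = 10^(−6.56/10) = 0.2208
  Stage 3: F_3 = 10^(6.63/10) = 4.603, G_3 = 10^(20.0/10) = 100.0
Friis cascade:
  F = 2.004 + (5.929 − 1)/16.98 + (4.603 − 1)/3.750 = 3.255
NF = 10 log₁₀(3.255) = 5.13 dB

5.13 dB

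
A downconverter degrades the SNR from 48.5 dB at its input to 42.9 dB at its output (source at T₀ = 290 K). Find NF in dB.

5.6 dB

NF (dB) = SNR_in(dB) − SNR_out(dB) when the source is at T₀
NF = 48.5 − 42.9 = 5.6 dB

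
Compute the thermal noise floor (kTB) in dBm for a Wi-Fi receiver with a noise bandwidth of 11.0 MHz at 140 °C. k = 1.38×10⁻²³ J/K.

−102.0 dBm

T = 140 °C + 273.15 = 413.15 K
P_n = kTB = 1.38×10⁻²³ × 413.15 × 1.10×10⁷ = 6.27×10⁻¹⁴ W
In dBm: 10 log₁₀(6.27×10⁻¹⁴ / 10⁻³) = −102.0 dBm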